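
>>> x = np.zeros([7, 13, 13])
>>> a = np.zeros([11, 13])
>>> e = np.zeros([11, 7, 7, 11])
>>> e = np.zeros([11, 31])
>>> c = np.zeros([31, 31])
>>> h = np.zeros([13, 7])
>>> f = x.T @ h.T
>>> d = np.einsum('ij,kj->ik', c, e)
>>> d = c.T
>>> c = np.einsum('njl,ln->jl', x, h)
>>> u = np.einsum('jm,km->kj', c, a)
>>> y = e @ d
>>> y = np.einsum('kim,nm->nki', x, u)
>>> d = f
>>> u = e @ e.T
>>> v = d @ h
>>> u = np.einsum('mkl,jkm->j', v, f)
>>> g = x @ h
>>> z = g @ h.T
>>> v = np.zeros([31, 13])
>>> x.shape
(7, 13, 13)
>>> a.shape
(11, 13)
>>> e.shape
(11, 31)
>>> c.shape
(13, 13)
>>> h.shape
(13, 7)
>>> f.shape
(13, 13, 13)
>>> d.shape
(13, 13, 13)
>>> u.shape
(13,)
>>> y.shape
(11, 7, 13)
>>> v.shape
(31, 13)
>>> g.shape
(7, 13, 7)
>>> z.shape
(7, 13, 13)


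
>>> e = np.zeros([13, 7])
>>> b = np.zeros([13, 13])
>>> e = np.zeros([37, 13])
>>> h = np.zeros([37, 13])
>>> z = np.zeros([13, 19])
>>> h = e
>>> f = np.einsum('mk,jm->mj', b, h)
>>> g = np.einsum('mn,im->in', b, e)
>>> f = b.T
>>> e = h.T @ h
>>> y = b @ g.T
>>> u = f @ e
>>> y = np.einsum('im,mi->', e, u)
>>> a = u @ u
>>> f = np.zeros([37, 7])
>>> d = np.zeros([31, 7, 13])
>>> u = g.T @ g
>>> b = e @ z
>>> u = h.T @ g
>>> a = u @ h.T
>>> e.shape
(13, 13)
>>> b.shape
(13, 19)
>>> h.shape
(37, 13)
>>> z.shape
(13, 19)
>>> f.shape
(37, 7)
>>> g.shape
(37, 13)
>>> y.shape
()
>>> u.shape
(13, 13)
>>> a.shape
(13, 37)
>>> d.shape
(31, 7, 13)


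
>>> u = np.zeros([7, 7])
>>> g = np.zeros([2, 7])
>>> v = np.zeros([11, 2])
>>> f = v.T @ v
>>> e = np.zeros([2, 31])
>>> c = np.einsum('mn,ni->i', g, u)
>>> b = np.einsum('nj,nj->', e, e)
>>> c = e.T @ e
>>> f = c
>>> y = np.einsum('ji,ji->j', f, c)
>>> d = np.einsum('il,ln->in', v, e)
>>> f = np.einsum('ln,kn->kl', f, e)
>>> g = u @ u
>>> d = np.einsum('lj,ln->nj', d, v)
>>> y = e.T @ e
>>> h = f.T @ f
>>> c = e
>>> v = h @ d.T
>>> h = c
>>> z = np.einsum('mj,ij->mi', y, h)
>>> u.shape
(7, 7)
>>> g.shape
(7, 7)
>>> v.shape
(31, 2)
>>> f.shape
(2, 31)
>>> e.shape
(2, 31)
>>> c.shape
(2, 31)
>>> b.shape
()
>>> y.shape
(31, 31)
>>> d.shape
(2, 31)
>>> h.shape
(2, 31)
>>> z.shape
(31, 2)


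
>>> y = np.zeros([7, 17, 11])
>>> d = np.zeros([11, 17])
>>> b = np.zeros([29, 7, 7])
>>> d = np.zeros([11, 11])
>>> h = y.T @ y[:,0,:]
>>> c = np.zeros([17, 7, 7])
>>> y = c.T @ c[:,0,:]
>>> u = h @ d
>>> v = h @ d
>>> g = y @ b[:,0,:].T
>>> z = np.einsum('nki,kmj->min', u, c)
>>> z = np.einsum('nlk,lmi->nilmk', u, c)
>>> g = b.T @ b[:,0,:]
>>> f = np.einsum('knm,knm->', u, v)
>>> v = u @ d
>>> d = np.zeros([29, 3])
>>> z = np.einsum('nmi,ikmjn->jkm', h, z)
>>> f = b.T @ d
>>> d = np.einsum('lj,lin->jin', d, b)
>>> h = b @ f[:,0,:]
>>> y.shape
(7, 7, 7)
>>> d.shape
(3, 7, 7)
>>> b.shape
(29, 7, 7)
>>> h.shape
(29, 7, 3)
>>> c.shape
(17, 7, 7)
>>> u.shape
(11, 17, 11)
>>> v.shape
(11, 17, 11)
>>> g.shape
(7, 7, 7)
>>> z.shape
(7, 7, 17)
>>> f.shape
(7, 7, 3)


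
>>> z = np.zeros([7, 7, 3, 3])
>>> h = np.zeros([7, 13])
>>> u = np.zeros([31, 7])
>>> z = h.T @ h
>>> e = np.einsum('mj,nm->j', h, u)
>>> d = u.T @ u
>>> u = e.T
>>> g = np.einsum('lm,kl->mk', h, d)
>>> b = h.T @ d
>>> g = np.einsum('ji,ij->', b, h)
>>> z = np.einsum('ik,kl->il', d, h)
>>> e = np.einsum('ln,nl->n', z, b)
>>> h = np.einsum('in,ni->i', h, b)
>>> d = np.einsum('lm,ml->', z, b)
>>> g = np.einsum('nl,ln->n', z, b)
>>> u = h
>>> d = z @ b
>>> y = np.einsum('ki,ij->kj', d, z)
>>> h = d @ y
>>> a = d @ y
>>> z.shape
(7, 13)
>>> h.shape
(7, 13)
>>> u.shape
(7,)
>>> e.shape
(13,)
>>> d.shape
(7, 7)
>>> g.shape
(7,)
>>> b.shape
(13, 7)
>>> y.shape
(7, 13)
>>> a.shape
(7, 13)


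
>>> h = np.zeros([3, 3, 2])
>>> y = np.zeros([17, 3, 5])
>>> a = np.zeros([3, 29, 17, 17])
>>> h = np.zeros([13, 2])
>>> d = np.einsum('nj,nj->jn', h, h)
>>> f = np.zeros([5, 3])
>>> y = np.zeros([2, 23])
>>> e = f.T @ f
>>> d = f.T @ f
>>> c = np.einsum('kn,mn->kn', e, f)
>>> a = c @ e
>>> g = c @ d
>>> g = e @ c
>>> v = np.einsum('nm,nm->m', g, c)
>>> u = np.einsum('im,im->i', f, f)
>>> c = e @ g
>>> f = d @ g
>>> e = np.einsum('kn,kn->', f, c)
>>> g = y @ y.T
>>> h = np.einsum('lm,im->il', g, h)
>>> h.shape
(13, 2)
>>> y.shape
(2, 23)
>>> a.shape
(3, 3)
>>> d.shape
(3, 3)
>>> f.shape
(3, 3)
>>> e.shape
()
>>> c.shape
(3, 3)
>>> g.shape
(2, 2)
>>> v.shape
(3,)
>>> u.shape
(5,)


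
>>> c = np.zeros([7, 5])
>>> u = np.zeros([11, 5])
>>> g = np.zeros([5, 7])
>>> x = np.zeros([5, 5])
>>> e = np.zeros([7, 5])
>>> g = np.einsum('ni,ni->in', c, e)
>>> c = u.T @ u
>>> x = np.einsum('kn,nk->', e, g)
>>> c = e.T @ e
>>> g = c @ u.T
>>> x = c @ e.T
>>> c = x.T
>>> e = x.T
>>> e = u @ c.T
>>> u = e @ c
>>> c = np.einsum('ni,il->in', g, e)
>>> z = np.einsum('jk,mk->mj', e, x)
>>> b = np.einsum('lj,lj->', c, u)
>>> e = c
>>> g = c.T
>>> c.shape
(11, 5)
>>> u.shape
(11, 5)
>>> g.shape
(5, 11)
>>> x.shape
(5, 7)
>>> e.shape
(11, 5)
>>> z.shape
(5, 11)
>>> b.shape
()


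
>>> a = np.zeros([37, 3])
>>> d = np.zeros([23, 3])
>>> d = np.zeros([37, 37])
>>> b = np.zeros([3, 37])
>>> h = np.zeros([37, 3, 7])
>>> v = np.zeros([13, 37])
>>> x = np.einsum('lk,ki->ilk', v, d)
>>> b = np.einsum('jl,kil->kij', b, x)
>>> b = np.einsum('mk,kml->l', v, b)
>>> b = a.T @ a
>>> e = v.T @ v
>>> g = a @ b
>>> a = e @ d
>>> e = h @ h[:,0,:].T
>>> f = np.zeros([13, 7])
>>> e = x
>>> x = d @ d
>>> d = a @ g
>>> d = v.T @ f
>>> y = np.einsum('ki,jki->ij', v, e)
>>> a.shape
(37, 37)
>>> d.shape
(37, 7)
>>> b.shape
(3, 3)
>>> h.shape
(37, 3, 7)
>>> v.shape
(13, 37)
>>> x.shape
(37, 37)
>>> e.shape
(37, 13, 37)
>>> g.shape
(37, 3)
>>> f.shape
(13, 7)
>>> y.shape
(37, 37)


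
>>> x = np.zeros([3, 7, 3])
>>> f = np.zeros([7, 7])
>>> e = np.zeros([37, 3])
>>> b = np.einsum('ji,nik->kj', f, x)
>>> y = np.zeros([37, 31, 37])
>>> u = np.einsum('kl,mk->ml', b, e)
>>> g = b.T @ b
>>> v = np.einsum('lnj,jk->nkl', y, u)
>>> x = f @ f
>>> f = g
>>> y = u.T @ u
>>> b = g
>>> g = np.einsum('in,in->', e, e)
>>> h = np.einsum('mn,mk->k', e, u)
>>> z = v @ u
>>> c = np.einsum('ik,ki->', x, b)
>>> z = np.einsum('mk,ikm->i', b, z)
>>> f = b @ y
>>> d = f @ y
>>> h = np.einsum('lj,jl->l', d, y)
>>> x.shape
(7, 7)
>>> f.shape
(7, 7)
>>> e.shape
(37, 3)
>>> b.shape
(7, 7)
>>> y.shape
(7, 7)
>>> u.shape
(37, 7)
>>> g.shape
()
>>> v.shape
(31, 7, 37)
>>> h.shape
(7,)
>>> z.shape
(31,)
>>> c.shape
()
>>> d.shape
(7, 7)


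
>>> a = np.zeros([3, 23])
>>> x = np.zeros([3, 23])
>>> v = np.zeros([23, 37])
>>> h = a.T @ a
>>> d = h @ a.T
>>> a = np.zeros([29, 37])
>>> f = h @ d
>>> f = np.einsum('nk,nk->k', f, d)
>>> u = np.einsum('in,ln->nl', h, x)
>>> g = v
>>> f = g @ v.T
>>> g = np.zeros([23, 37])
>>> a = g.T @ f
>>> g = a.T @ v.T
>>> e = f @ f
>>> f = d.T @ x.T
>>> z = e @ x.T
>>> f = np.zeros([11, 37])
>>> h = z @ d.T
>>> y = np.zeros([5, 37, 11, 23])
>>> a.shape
(37, 23)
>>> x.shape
(3, 23)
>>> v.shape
(23, 37)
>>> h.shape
(23, 23)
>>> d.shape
(23, 3)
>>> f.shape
(11, 37)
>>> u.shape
(23, 3)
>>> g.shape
(23, 23)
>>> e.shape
(23, 23)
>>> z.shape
(23, 3)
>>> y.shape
(5, 37, 11, 23)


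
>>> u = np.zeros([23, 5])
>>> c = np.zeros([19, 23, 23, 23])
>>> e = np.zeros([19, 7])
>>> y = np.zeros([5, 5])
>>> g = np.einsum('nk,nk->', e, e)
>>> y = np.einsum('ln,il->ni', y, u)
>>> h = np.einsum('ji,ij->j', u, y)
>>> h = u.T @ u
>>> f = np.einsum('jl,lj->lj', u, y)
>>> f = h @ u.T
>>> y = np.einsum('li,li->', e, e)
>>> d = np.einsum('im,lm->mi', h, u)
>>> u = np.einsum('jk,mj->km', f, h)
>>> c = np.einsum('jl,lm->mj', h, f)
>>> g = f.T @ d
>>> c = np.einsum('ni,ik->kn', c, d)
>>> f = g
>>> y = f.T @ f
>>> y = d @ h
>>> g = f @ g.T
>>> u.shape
(23, 5)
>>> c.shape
(5, 23)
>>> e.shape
(19, 7)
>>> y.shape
(5, 5)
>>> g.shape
(23, 23)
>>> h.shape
(5, 5)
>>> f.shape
(23, 5)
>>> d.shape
(5, 5)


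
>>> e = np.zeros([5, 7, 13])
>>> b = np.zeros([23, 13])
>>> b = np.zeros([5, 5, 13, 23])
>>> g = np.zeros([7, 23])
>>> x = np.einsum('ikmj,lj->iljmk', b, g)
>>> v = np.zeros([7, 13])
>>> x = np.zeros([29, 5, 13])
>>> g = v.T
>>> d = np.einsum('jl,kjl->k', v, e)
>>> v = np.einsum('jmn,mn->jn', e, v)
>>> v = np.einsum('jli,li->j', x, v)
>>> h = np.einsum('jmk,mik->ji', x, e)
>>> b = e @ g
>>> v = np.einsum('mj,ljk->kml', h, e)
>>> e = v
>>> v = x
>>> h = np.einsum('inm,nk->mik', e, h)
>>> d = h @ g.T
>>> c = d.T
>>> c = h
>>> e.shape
(13, 29, 5)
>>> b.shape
(5, 7, 7)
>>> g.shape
(13, 7)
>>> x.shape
(29, 5, 13)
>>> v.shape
(29, 5, 13)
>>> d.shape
(5, 13, 13)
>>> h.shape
(5, 13, 7)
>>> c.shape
(5, 13, 7)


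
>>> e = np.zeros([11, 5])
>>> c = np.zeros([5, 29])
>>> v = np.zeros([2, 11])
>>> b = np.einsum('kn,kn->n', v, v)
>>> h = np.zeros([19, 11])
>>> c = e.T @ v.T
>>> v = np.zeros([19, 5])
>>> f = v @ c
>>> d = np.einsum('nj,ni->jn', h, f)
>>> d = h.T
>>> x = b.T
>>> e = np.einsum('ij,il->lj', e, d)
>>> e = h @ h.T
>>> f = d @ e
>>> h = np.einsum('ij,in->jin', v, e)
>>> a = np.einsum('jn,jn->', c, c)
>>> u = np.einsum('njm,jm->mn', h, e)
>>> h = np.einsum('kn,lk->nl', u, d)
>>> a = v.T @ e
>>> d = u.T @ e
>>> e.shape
(19, 19)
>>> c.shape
(5, 2)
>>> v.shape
(19, 5)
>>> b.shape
(11,)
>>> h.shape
(5, 11)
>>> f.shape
(11, 19)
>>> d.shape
(5, 19)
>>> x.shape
(11,)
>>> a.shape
(5, 19)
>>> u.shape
(19, 5)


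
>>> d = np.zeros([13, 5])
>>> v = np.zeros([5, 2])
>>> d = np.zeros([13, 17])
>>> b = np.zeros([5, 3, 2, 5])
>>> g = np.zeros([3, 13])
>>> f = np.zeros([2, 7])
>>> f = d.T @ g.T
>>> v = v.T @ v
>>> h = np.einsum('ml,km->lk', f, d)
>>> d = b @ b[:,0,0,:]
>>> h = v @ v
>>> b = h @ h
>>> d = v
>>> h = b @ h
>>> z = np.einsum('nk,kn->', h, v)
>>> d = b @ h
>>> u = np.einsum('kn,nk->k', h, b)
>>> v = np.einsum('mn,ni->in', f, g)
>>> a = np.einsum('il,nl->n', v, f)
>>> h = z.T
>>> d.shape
(2, 2)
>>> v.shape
(13, 3)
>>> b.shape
(2, 2)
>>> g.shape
(3, 13)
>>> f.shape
(17, 3)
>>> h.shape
()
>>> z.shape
()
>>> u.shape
(2,)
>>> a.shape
(17,)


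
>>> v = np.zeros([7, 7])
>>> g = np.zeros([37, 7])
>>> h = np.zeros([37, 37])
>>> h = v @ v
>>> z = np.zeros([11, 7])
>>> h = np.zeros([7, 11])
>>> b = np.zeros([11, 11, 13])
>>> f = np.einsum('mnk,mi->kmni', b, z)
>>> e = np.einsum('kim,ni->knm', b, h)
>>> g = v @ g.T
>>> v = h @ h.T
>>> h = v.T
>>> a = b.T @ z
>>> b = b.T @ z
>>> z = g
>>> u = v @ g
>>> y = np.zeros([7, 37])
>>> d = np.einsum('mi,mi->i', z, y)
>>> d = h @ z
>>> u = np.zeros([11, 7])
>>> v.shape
(7, 7)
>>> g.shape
(7, 37)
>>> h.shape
(7, 7)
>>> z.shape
(7, 37)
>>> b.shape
(13, 11, 7)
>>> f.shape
(13, 11, 11, 7)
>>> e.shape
(11, 7, 13)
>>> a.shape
(13, 11, 7)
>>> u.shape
(11, 7)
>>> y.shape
(7, 37)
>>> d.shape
(7, 37)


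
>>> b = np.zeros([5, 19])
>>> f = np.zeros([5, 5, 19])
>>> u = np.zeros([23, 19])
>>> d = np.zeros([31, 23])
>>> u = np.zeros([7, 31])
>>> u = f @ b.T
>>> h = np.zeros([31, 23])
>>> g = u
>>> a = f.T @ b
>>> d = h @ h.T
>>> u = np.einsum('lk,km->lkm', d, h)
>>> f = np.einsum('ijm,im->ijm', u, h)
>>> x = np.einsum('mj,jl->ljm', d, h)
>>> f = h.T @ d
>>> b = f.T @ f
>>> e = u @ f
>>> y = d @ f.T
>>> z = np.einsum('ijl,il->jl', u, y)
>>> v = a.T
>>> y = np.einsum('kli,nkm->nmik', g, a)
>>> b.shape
(31, 31)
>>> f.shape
(23, 31)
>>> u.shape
(31, 31, 23)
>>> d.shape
(31, 31)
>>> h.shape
(31, 23)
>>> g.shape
(5, 5, 5)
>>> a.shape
(19, 5, 19)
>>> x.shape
(23, 31, 31)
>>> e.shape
(31, 31, 31)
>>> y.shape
(19, 19, 5, 5)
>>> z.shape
(31, 23)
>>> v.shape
(19, 5, 19)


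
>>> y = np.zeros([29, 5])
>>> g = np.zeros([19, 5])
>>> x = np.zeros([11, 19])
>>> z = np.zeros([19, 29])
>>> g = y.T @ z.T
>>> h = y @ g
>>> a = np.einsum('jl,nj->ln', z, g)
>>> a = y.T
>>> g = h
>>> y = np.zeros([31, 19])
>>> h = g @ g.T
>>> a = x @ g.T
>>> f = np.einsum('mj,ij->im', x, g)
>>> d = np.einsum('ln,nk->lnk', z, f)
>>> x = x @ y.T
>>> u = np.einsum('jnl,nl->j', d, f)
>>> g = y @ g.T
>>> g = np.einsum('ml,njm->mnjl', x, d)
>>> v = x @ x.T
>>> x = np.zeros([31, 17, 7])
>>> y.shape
(31, 19)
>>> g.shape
(11, 19, 29, 31)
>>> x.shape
(31, 17, 7)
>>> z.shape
(19, 29)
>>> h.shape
(29, 29)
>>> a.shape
(11, 29)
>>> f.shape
(29, 11)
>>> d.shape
(19, 29, 11)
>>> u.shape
(19,)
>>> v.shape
(11, 11)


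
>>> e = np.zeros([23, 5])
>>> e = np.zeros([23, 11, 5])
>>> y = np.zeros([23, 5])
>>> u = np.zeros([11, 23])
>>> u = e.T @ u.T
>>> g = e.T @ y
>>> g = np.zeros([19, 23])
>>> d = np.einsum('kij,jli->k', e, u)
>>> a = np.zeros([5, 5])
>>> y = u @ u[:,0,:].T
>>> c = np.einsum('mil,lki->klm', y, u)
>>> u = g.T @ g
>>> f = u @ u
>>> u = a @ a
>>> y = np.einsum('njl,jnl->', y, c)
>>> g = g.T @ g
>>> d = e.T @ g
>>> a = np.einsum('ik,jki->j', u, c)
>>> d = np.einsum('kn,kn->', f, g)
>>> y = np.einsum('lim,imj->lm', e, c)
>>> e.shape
(23, 11, 5)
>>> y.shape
(23, 5)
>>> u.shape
(5, 5)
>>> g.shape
(23, 23)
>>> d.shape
()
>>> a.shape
(11,)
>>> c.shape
(11, 5, 5)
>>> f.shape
(23, 23)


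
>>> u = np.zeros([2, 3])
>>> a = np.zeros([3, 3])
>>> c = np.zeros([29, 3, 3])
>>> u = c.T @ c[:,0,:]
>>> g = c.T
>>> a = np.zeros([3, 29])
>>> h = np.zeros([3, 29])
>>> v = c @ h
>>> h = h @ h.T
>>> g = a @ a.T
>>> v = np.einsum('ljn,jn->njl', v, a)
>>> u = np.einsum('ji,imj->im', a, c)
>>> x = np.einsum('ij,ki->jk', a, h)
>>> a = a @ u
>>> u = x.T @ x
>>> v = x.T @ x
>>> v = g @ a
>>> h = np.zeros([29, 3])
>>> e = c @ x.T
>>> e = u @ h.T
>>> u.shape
(3, 3)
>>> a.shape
(3, 3)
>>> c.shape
(29, 3, 3)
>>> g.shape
(3, 3)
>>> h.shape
(29, 3)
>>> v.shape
(3, 3)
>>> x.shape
(29, 3)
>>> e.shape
(3, 29)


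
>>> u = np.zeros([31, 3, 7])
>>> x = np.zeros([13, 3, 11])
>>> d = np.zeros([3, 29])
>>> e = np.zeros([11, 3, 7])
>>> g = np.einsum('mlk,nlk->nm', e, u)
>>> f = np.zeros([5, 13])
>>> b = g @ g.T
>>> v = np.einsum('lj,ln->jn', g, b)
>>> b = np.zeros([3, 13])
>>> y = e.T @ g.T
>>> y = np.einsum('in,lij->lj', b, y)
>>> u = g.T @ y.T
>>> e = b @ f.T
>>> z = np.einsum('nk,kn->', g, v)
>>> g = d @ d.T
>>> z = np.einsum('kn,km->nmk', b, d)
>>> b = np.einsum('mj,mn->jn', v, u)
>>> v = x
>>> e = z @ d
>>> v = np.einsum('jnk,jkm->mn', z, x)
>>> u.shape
(11, 7)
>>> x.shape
(13, 3, 11)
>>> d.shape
(3, 29)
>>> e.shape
(13, 29, 29)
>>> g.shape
(3, 3)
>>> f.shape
(5, 13)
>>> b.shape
(31, 7)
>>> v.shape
(11, 29)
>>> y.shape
(7, 31)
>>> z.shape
(13, 29, 3)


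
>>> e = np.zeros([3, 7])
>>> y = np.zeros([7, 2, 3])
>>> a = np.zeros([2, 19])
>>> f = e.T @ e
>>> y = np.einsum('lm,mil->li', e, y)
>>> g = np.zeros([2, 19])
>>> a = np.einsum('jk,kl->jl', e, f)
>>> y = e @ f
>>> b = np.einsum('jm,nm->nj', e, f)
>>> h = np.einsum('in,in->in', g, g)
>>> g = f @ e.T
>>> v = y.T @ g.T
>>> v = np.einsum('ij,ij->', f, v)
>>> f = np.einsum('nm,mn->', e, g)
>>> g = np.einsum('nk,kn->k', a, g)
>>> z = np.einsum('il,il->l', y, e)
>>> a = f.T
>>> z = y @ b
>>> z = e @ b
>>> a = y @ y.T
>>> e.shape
(3, 7)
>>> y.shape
(3, 7)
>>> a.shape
(3, 3)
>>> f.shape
()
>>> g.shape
(7,)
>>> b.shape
(7, 3)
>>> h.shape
(2, 19)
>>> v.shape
()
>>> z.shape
(3, 3)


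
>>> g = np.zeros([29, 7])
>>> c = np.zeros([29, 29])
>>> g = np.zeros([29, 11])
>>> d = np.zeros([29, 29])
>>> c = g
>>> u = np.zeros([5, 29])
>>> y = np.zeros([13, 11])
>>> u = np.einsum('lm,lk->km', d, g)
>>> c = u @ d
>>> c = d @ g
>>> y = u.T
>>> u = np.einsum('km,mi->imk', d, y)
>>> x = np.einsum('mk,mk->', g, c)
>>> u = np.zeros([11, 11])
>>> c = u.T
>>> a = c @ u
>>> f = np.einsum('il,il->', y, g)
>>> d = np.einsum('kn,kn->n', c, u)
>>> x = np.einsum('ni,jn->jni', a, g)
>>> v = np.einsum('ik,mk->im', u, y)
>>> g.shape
(29, 11)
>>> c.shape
(11, 11)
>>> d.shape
(11,)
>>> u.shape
(11, 11)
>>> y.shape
(29, 11)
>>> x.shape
(29, 11, 11)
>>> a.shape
(11, 11)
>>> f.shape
()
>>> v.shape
(11, 29)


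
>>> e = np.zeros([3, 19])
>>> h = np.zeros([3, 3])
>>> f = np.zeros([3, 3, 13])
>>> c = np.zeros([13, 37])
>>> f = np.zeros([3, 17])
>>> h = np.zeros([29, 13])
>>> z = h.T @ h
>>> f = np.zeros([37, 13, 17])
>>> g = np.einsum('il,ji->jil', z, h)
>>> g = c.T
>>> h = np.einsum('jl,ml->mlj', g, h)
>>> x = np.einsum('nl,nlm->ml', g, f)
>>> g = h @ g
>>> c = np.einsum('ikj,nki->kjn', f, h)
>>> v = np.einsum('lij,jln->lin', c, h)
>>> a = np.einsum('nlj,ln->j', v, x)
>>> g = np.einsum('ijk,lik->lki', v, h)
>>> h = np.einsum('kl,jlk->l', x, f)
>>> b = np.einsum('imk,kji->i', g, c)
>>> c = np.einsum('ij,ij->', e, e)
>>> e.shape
(3, 19)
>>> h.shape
(13,)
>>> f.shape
(37, 13, 17)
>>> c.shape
()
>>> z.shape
(13, 13)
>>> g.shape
(29, 37, 13)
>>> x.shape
(17, 13)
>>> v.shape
(13, 17, 37)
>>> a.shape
(37,)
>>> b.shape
(29,)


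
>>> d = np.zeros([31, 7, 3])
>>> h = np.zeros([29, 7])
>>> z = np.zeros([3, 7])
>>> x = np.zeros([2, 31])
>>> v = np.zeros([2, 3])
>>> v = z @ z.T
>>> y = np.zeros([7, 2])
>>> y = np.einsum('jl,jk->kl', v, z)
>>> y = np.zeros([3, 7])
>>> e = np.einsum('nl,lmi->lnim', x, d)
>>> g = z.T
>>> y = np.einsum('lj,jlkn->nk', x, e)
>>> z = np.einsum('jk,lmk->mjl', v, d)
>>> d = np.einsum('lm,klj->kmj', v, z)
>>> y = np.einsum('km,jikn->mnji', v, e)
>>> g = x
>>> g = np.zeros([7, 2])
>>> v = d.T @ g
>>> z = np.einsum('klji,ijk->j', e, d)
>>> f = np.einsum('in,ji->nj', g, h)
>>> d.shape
(7, 3, 31)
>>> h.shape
(29, 7)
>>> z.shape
(3,)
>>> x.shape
(2, 31)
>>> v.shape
(31, 3, 2)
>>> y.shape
(3, 7, 31, 2)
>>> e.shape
(31, 2, 3, 7)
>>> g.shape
(7, 2)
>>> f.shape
(2, 29)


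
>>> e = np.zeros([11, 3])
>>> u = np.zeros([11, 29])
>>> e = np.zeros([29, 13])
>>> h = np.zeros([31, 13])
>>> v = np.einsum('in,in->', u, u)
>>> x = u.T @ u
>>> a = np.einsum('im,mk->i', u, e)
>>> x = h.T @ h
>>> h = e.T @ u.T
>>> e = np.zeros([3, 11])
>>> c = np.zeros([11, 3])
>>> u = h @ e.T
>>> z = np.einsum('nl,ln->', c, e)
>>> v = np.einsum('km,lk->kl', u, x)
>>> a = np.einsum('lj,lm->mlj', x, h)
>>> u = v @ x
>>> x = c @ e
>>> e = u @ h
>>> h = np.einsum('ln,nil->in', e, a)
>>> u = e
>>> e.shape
(13, 11)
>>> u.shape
(13, 11)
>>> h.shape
(13, 11)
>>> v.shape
(13, 13)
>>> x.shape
(11, 11)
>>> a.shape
(11, 13, 13)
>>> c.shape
(11, 3)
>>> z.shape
()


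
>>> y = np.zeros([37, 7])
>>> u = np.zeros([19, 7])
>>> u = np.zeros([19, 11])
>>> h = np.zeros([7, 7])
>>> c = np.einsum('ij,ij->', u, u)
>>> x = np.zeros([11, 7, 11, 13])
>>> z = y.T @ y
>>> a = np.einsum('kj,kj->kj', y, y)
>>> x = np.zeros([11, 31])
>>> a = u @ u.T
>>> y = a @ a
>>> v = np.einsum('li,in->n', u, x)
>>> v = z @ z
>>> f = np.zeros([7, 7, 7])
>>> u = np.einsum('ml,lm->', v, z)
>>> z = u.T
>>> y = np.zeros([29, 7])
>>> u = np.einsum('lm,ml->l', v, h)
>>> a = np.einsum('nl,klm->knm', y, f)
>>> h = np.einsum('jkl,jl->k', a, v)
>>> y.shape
(29, 7)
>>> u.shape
(7,)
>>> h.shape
(29,)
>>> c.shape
()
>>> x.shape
(11, 31)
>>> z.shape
()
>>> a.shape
(7, 29, 7)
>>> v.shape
(7, 7)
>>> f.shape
(7, 7, 7)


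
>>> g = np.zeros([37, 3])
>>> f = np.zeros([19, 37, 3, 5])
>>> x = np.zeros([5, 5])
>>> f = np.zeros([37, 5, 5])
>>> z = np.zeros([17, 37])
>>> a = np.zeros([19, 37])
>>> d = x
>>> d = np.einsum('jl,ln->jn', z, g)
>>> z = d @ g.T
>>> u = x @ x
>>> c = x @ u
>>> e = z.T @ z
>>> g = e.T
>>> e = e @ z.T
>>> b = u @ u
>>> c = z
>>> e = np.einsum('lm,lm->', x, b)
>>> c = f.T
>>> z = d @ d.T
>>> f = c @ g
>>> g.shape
(37, 37)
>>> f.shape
(5, 5, 37)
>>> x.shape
(5, 5)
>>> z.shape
(17, 17)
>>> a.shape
(19, 37)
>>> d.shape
(17, 3)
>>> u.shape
(5, 5)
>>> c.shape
(5, 5, 37)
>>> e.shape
()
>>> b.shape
(5, 5)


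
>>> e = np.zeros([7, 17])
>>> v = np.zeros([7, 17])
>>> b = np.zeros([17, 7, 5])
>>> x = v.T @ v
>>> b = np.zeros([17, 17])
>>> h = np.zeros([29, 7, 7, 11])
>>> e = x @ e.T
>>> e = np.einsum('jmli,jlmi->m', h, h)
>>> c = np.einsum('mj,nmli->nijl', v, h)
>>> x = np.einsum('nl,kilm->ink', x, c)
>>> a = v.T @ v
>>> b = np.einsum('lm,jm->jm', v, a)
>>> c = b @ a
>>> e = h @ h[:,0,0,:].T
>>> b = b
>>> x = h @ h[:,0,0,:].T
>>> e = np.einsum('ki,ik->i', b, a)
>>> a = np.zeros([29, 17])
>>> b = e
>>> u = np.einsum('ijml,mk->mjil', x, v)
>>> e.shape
(17,)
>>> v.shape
(7, 17)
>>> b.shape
(17,)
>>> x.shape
(29, 7, 7, 29)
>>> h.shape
(29, 7, 7, 11)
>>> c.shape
(17, 17)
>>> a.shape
(29, 17)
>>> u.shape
(7, 7, 29, 29)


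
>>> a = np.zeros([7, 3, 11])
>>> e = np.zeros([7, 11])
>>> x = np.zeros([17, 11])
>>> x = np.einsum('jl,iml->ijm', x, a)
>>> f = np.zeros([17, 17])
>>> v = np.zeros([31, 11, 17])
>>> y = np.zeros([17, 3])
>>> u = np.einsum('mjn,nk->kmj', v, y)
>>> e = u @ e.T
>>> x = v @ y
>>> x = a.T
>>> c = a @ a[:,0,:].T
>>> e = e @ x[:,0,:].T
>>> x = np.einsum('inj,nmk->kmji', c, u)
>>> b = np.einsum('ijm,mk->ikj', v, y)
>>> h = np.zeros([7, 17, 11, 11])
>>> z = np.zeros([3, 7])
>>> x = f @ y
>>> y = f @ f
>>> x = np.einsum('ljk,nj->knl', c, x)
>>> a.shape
(7, 3, 11)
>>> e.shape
(3, 31, 11)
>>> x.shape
(7, 17, 7)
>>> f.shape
(17, 17)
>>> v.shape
(31, 11, 17)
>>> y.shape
(17, 17)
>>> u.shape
(3, 31, 11)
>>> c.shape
(7, 3, 7)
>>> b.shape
(31, 3, 11)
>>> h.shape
(7, 17, 11, 11)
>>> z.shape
(3, 7)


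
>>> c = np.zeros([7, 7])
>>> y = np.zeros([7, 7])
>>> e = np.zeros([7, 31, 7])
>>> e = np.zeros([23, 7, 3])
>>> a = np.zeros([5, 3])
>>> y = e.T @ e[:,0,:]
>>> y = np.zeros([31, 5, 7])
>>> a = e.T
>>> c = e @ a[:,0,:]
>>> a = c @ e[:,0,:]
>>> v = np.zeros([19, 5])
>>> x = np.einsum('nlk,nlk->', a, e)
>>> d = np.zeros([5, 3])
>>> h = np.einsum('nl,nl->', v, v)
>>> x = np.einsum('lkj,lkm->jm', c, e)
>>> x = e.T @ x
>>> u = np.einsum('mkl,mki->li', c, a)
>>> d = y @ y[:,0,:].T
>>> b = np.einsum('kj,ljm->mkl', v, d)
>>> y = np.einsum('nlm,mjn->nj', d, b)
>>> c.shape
(23, 7, 23)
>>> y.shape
(31, 19)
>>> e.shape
(23, 7, 3)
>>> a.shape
(23, 7, 3)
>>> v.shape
(19, 5)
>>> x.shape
(3, 7, 3)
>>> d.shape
(31, 5, 31)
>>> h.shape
()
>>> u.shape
(23, 3)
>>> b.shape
(31, 19, 31)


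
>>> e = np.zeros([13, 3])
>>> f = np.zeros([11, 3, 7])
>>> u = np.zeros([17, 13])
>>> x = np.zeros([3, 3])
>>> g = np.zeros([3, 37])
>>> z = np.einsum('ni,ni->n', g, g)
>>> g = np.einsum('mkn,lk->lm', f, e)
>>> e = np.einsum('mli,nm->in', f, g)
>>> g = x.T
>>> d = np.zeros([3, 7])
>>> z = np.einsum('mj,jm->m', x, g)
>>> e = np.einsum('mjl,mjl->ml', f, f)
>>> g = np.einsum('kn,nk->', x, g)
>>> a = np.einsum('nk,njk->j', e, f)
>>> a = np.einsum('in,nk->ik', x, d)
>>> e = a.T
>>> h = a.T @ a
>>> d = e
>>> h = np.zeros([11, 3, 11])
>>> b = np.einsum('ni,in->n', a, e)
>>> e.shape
(7, 3)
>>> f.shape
(11, 3, 7)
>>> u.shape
(17, 13)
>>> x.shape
(3, 3)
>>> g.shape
()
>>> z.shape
(3,)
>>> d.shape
(7, 3)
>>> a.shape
(3, 7)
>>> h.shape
(11, 3, 11)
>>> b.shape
(3,)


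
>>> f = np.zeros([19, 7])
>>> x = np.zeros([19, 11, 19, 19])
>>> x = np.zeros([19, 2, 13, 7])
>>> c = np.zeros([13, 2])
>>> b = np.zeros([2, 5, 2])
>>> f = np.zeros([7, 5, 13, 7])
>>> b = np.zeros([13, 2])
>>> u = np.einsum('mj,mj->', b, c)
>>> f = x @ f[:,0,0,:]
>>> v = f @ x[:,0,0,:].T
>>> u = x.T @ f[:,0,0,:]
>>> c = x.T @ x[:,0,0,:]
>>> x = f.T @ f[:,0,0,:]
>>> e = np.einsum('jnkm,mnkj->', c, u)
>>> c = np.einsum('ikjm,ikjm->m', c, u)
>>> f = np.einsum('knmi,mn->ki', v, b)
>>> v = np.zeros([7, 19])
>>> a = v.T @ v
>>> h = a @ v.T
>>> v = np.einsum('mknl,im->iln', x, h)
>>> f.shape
(19, 19)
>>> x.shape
(7, 13, 2, 7)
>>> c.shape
(7,)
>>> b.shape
(13, 2)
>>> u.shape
(7, 13, 2, 7)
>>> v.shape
(19, 7, 2)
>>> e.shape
()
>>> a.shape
(19, 19)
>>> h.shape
(19, 7)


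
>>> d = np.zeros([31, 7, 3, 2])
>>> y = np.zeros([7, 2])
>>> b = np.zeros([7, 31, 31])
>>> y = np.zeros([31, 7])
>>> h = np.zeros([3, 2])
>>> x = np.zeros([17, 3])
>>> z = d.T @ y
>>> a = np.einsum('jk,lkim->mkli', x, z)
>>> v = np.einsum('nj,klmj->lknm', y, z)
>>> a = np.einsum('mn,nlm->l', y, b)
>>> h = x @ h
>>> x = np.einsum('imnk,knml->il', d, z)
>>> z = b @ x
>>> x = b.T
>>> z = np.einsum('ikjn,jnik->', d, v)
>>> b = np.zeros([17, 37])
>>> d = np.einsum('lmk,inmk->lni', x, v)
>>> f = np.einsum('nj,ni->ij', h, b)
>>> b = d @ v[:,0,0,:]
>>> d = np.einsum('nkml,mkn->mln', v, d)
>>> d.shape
(31, 7, 3)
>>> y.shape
(31, 7)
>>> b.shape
(31, 2, 7)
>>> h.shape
(17, 2)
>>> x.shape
(31, 31, 7)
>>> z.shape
()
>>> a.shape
(31,)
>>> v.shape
(3, 2, 31, 7)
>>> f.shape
(37, 2)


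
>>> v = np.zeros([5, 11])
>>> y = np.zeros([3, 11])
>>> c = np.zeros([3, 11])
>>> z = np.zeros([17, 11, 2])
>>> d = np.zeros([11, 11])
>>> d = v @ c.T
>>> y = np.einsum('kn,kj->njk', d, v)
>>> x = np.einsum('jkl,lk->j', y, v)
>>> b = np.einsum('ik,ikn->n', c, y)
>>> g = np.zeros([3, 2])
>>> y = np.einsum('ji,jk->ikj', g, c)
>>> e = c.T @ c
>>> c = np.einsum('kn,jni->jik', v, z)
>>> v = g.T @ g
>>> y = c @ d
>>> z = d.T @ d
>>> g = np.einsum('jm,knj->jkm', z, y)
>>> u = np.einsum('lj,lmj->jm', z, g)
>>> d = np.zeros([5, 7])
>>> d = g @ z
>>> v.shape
(2, 2)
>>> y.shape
(17, 2, 3)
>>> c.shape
(17, 2, 5)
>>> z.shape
(3, 3)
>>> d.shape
(3, 17, 3)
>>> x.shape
(3,)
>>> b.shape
(5,)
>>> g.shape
(3, 17, 3)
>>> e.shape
(11, 11)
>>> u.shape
(3, 17)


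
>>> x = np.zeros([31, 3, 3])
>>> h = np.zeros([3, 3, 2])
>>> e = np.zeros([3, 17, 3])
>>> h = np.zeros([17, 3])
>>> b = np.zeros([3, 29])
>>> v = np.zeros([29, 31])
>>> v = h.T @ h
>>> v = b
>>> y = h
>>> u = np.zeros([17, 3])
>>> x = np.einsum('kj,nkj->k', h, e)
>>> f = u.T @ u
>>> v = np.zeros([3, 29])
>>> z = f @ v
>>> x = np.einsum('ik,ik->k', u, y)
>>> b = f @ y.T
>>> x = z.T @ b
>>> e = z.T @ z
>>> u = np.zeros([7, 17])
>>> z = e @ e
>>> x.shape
(29, 17)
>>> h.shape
(17, 3)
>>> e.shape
(29, 29)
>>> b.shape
(3, 17)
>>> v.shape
(3, 29)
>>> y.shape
(17, 3)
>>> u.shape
(7, 17)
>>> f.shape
(3, 3)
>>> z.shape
(29, 29)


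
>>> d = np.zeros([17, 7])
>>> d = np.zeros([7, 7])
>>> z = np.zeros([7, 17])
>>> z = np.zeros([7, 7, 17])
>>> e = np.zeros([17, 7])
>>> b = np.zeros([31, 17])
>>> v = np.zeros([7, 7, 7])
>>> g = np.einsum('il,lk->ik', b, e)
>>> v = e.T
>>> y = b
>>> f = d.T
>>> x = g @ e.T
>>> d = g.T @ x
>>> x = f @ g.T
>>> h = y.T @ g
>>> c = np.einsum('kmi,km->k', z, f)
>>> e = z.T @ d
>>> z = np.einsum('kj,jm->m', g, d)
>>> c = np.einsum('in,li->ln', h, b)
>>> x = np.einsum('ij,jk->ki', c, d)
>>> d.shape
(7, 17)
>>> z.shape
(17,)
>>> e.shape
(17, 7, 17)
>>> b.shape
(31, 17)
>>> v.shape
(7, 17)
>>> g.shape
(31, 7)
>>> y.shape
(31, 17)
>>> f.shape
(7, 7)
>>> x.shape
(17, 31)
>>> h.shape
(17, 7)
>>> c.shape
(31, 7)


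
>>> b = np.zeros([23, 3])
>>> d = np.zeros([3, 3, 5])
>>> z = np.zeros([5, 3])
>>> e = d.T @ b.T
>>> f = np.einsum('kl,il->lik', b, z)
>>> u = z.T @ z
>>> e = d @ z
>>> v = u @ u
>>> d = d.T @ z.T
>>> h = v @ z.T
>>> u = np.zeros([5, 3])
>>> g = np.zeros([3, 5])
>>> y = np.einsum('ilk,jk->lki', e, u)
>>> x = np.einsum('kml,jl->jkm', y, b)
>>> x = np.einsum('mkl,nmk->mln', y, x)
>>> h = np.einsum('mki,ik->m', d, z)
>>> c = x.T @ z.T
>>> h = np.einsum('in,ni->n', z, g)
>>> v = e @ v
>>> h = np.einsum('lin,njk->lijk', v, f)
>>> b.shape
(23, 3)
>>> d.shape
(5, 3, 5)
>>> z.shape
(5, 3)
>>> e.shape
(3, 3, 3)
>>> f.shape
(3, 5, 23)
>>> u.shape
(5, 3)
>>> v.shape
(3, 3, 3)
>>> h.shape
(3, 3, 5, 23)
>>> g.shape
(3, 5)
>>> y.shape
(3, 3, 3)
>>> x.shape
(3, 3, 23)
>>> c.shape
(23, 3, 5)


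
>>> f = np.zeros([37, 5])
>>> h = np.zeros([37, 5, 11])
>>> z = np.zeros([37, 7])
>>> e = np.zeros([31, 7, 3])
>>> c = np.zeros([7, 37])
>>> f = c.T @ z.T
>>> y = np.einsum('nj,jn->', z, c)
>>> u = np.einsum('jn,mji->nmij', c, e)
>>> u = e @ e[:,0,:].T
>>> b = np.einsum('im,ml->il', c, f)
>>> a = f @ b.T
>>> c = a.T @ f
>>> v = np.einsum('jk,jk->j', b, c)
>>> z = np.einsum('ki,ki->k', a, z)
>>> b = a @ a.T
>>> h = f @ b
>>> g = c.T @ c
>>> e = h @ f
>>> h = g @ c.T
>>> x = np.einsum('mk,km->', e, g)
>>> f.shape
(37, 37)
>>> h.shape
(37, 7)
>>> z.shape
(37,)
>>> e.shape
(37, 37)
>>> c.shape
(7, 37)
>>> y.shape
()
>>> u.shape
(31, 7, 31)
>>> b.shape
(37, 37)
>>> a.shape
(37, 7)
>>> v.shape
(7,)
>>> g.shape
(37, 37)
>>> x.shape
()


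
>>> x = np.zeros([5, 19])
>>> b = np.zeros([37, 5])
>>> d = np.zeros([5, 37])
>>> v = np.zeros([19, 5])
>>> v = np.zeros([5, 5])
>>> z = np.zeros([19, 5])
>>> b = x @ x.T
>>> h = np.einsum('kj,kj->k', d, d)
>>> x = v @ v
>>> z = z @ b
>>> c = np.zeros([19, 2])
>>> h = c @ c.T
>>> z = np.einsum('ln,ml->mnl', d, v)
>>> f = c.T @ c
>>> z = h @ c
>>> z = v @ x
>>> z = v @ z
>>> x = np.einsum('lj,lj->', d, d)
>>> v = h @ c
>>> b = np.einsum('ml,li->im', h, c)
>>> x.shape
()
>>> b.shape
(2, 19)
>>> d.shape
(5, 37)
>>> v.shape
(19, 2)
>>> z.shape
(5, 5)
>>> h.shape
(19, 19)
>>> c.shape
(19, 2)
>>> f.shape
(2, 2)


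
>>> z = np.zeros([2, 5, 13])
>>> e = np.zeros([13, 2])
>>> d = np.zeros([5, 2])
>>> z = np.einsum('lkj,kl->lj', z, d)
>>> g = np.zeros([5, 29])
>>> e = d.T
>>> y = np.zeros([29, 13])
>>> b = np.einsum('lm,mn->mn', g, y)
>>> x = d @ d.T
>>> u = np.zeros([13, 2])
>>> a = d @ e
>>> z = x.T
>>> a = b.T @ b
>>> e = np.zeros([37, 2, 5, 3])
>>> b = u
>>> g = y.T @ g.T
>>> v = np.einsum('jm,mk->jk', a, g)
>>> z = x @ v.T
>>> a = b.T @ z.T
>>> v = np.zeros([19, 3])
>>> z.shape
(5, 13)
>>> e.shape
(37, 2, 5, 3)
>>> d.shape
(5, 2)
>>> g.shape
(13, 5)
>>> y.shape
(29, 13)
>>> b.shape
(13, 2)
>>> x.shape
(5, 5)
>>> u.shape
(13, 2)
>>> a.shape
(2, 5)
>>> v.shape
(19, 3)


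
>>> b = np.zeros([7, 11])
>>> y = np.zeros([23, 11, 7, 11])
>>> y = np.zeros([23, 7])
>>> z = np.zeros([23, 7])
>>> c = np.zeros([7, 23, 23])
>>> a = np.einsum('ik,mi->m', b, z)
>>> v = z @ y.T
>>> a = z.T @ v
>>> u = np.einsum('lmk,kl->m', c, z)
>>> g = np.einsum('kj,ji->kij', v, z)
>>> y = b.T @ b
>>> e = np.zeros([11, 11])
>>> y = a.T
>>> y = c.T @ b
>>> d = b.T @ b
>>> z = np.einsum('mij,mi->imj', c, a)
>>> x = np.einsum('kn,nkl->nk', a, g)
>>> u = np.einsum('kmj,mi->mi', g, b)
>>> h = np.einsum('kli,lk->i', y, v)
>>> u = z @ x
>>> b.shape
(7, 11)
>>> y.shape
(23, 23, 11)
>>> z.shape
(23, 7, 23)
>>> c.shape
(7, 23, 23)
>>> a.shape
(7, 23)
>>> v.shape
(23, 23)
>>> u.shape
(23, 7, 7)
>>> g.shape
(23, 7, 23)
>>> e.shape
(11, 11)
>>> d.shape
(11, 11)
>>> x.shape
(23, 7)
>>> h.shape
(11,)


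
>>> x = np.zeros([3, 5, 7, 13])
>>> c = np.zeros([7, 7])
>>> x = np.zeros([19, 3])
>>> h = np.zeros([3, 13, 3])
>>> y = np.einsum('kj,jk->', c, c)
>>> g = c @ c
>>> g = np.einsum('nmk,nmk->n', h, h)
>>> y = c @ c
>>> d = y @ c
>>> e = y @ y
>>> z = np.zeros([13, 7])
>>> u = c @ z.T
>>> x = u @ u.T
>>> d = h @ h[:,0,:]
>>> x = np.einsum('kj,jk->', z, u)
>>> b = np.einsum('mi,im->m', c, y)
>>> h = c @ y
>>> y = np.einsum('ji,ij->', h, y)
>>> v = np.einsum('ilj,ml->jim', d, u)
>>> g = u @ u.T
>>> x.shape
()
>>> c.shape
(7, 7)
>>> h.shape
(7, 7)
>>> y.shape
()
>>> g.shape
(7, 7)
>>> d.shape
(3, 13, 3)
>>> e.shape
(7, 7)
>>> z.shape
(13, 7)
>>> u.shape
(7, 13)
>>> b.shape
(7,)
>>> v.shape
(3, 3, 7)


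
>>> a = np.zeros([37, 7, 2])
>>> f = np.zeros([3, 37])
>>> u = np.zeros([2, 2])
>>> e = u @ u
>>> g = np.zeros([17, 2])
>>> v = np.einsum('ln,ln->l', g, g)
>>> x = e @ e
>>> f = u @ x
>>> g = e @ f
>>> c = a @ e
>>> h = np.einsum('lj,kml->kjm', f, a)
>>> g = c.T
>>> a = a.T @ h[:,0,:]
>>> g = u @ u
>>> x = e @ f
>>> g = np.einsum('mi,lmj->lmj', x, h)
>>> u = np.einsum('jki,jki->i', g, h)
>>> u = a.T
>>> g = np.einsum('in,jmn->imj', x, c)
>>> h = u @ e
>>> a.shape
(2, 7, 7)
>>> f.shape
(2, 2)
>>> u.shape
(7, 7, 2)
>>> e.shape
(2, 2)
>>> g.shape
(2, 7, 37)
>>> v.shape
(17,)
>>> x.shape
(2, 2)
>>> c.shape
(37, 7, 2)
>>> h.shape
(7, 7, 2)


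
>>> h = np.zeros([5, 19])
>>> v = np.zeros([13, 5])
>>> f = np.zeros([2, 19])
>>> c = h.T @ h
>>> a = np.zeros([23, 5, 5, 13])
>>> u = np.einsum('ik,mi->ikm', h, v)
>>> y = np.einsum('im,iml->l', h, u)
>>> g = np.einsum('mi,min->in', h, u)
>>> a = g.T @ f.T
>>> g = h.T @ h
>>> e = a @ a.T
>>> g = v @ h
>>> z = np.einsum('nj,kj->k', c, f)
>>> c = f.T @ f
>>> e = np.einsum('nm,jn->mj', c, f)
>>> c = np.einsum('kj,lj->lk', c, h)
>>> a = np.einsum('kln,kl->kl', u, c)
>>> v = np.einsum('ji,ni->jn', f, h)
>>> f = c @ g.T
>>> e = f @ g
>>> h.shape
(5, 19)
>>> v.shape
(2, 5)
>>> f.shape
(5, 13)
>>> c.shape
(5, 19)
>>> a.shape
(5, 19)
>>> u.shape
(5, 19, 13)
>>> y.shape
(13,)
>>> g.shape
(13, 19)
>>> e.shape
(5, 19)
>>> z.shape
(2,)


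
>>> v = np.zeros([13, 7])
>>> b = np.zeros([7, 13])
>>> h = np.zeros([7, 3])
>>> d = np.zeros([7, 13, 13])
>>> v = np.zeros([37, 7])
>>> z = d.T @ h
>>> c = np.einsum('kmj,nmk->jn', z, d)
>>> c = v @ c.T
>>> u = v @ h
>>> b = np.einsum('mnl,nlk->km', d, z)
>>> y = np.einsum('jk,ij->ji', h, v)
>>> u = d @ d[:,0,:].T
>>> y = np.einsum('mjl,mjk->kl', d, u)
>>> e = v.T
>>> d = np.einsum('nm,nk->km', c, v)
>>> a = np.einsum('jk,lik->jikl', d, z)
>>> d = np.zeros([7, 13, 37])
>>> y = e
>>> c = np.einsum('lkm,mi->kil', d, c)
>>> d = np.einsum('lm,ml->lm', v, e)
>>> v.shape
(37, 7)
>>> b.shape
(3, 7)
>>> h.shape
(7, 3)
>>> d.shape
(37, 7)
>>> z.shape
(13, 13, 3)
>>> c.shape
(13, 3, 7)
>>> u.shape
(7, 13, 7)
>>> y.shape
(7, 37)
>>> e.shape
(7, 37)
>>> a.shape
(7, 13, 3, 13)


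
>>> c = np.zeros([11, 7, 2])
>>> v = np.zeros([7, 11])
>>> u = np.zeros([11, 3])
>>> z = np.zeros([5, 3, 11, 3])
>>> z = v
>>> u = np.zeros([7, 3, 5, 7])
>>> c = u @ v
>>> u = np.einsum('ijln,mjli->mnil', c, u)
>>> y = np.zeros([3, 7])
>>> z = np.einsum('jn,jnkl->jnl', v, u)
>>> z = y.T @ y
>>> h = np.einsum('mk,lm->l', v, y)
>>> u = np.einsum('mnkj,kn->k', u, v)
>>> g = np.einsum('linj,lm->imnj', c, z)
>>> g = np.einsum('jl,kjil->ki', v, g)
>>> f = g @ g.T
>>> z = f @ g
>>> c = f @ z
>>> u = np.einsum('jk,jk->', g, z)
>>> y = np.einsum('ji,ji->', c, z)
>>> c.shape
(3, 5)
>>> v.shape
(7, 11)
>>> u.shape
()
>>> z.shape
(3, 5)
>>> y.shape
()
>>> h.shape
(3,)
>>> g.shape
(3, 5)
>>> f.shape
(3, 3)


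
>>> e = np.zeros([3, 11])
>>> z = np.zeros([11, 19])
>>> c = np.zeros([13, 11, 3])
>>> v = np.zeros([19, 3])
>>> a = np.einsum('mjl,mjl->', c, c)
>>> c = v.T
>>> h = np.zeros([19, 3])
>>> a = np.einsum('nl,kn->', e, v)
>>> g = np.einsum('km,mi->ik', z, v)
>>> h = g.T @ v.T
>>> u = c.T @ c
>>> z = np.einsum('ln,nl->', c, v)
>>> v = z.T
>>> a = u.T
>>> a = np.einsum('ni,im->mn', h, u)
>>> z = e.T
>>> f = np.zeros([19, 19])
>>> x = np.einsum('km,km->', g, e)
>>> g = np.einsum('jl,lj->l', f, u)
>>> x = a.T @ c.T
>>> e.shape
(3, 11)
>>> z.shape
(11, 3)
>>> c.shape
(3, 19)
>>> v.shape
()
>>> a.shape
(19, 11)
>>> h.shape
(11, 19)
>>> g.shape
(19,)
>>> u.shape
(19, 19)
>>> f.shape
(19, 19)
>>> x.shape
(11, 3)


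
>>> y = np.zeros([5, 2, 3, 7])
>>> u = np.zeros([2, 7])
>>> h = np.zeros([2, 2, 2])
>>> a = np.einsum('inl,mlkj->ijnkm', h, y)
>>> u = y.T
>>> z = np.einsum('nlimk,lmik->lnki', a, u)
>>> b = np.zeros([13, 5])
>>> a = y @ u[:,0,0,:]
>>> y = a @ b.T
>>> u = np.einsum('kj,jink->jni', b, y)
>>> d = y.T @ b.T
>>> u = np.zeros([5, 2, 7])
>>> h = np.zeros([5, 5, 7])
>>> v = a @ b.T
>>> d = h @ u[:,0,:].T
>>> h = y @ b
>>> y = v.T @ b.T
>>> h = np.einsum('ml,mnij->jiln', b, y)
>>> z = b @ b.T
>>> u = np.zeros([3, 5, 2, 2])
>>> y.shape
(13, 3, 2, 13)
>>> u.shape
(3, 5, 2, 2)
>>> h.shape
(13, 2, 5, 3)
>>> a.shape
(5, 2, 3, 5)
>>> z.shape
(13, 13)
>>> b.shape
(13, 5)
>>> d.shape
(5, 5, 5)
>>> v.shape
(5, 2, 3, 13)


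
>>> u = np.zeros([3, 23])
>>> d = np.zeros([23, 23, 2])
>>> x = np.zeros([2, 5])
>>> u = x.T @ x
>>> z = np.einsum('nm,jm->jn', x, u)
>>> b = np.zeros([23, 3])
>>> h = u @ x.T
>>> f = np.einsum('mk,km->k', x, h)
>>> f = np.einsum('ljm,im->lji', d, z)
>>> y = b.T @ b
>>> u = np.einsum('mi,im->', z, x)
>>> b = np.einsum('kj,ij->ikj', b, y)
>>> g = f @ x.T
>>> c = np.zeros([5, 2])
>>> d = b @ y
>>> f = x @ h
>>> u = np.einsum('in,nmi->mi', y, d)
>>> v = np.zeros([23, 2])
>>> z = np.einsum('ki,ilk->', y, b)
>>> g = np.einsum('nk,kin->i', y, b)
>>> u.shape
(23, 3)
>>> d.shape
(3, 23, 3)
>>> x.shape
(2, 5)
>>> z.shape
()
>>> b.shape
(3, 23, 3)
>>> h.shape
(5, 2)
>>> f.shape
(2, 2)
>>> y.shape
(3, 3)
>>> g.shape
(23,)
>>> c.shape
(5, 2)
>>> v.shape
(23, 2)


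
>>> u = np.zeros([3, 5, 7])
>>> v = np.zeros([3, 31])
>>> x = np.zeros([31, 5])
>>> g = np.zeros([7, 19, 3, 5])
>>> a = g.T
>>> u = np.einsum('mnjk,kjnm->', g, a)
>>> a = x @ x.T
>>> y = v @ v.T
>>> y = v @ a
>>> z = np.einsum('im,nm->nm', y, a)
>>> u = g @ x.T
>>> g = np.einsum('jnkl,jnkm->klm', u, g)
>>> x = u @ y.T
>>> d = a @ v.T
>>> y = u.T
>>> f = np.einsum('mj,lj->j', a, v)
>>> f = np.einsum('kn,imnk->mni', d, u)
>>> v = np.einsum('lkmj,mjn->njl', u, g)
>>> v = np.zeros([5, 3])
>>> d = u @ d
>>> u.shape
(7, 19, 3, 31)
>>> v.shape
(5, 3)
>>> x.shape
(7, 19, 3, 3)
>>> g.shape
(3, 31, 5)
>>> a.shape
(31, 31)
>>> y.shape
(31, 3, 19, 7)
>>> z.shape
(31, 31)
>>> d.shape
(7, 19, 3, 3)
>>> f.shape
(19, 3, 7)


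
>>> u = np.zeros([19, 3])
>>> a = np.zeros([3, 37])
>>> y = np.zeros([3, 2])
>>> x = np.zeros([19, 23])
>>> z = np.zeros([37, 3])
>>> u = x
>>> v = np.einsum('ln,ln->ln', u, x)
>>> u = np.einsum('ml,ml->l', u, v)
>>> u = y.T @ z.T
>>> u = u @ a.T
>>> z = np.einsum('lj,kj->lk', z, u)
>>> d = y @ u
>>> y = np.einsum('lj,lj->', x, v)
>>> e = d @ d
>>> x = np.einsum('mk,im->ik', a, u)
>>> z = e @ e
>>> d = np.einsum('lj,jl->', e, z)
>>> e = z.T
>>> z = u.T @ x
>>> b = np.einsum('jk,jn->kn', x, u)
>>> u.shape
(2, 3)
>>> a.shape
(3, 37)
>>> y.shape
()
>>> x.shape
(2, 37)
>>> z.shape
(3, 37)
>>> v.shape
(19, 23)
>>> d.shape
()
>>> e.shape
(3, 3)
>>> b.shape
(37, 3)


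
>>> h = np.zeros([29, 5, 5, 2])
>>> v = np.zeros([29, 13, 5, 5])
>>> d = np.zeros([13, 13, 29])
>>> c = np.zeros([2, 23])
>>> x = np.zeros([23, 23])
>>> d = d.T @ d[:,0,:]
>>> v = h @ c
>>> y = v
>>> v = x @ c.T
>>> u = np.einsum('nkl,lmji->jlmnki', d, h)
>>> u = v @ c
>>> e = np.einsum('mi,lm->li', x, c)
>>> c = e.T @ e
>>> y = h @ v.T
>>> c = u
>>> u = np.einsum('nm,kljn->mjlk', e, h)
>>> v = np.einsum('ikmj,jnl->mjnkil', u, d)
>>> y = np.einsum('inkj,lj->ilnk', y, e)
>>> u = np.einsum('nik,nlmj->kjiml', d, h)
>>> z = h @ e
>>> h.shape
(29, 5, 5, 2)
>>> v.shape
(5, 29, 13, 5, 23, 29)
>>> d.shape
(29, 13, 29)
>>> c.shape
(23, 23)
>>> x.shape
(23, 23)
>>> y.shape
(29, 2, 5, 5)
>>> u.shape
(29, 2, 13, 5, 5)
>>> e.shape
(2, 23)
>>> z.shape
(29, 5, 5, 23)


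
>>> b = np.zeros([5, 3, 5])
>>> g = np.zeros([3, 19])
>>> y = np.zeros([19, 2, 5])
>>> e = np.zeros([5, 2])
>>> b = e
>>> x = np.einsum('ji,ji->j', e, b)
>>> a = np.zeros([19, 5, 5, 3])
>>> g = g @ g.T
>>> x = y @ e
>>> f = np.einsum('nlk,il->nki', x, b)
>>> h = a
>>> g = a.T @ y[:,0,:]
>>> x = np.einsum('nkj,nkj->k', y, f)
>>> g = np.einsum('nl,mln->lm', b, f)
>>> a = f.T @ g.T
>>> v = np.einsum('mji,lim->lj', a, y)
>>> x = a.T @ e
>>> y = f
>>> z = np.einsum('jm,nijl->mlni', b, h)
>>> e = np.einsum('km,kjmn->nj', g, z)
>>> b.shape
(5, 2)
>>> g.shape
(2, 19)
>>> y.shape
(19, 2, 5)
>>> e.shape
(5, 3)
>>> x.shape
(2, 2, 2)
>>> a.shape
(5, 2, 2)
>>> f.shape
(19, 2, 5)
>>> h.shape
(19, 5, 5, 3)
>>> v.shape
(19, 2)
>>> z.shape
(2, 3, 19, 5)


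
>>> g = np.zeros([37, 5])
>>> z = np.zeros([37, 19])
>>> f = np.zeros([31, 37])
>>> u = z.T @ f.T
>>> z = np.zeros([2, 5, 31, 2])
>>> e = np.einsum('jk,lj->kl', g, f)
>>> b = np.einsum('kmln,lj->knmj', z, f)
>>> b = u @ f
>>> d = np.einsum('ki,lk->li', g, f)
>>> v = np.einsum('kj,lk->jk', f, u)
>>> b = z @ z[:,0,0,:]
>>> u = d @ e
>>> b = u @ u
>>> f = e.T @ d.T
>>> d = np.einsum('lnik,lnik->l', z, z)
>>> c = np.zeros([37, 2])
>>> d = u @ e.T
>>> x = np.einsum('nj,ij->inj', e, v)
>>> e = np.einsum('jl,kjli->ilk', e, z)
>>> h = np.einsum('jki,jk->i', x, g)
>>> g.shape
(37, 5)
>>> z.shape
(2, 5, 31, 2)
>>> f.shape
(31, 31)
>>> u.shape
(31, 31)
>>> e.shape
(2, 31, 2)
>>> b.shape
(31, 31)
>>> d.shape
(31, 5)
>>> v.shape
(37, 31)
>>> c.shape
(37, 2)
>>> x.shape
(37, 5, 31)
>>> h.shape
(31,)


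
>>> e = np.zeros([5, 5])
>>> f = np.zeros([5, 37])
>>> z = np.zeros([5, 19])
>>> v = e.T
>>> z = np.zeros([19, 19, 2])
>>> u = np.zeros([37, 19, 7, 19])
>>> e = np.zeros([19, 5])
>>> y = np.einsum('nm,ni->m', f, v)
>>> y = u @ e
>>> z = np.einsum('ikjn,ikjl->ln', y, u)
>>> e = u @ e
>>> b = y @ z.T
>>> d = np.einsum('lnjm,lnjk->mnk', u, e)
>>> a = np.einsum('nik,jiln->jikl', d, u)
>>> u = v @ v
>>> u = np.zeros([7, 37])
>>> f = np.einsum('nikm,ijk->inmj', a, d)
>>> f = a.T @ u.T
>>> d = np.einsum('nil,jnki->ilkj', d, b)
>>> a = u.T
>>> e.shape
(37, 19, 7, 5)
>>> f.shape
(7, 5, 19, 7)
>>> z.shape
(19, 5)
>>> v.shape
(5, 5)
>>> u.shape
(7, 37)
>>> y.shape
(37, 19, 7, 5)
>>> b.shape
(37, 19, 7, 19)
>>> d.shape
(19, 5, 7, 37)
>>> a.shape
(37, 7)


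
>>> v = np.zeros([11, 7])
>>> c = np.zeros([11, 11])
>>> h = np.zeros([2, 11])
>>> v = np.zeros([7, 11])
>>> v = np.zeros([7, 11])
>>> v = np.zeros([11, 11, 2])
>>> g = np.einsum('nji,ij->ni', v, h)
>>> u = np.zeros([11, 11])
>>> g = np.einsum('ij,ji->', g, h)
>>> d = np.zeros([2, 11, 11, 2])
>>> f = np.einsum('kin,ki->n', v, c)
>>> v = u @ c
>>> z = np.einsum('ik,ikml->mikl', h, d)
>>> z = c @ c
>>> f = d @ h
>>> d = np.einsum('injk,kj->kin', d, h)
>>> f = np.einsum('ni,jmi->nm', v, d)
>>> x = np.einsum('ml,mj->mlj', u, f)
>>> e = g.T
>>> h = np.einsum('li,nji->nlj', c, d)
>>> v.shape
(11, 11)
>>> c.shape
(11, 11)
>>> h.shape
(2, 11, 2)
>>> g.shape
()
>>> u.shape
(11, 11)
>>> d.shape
(2, 2, 11)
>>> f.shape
(11, 2)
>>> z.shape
(11, 11)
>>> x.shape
(11, 11, 2)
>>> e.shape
()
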